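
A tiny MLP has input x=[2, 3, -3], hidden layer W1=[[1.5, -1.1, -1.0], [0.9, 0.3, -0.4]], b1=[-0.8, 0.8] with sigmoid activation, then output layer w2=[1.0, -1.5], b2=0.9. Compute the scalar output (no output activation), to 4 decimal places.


z1[0] = (1.5)·(2) + (-1.1)·(3) + (-1.0)·(-3) - 0.8 = 1.9
z1[1] = (0.9)·(2) + (0.3)·(3) + (-0.4)·(-3) + 0.8 = 4.7
h = sigmoid(z1) = [0.8699, 0.991]
output = (1.0)·(0.8699) + (-1.5)·(0.991) + 0.9 = 0.2834

0.2834


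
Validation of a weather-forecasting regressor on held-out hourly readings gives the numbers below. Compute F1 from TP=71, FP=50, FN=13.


Precision = 71/121 = 0.5868
Recall = 71/84 = 0.8452
F1 = 2·P·R/(P+R) = 2·TP/(2·TP+FP+FN) = 142/(142+50+13) = 142/205 = 0.6927

0.6927


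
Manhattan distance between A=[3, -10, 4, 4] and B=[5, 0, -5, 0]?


d = |3-5| + |-10-0| + |4+ 5| + |4-0|
  = 2 + 10 + 9 + 4
  = 25

25


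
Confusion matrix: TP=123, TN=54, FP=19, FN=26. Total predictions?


Total = TP + TN + FP + FN
= 123 + 54 + 19 + 26
= 222
(Predicted positive: 142, predicted negative: 80)

222


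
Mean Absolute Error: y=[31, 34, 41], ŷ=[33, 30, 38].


Absolute errors: |31-33|=2, |34-30|=4, |41-38|=3
Sum = 9
MAE = 9/3 = 3

3


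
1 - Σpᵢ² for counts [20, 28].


Probabilities: [20/48, 28/48] ≈ [0.4167, 0.5833]
Σpᵢ² = (400 + 784)/48² = 1184/2304
Gini = 1 - Σpᵢ² = 1 - 1184/2304 = 0.4861

0.4861


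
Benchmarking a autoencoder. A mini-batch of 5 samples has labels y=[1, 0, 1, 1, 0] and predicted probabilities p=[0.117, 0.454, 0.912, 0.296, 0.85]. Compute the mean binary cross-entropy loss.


L[0] = -ln(0.117) = 2.1456
L[1] = -ln(1-0.454) = -ln(0.546) = 0.6051
L[2] = -ln(0.912) = 0.0921
L[3] = -ln(0.296) = 1.2174
L[4] = -ln(1-0.85) = -ln(0.15) = 1.8971
mean = (2.1456 + 0.6051 + 0.0921 + 1.2174 + 1.8971)/5 = 1.1915

1.1915


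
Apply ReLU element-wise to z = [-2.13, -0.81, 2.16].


ReLU(-2.13) = max(0, -2.13) = 0.0
ReLU(-0.81) = max(0, -0.81) = 0.0
ReLU(2.16) = max(0, 2.16) = 2.16
result = [0.0, 0.0, 2.16]

[0.0, 0.0, 2.16]


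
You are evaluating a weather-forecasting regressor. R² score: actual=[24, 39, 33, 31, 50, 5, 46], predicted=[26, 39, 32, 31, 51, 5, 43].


ȳ = 32.5714
SS_res = Σ(y-ŷ)² = 15
SS_tot = Σ(y-ȳ)² = 1361.71
R² = 1 - SS_res/SS_tot = 1 - 0.011 = 0.989

0.989


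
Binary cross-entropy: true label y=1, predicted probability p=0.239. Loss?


BCE = -[y·ln(p) + (1-y)·ln(1-p)]
= -1·ln(0.239) - 0
= -ln(0.239) = 1.4313

1.4313


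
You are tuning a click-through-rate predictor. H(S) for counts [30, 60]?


Probabilities: [30/90, 60/90] ≈ [0.3333, 0.6667]
H = -((30/90)·log₂(30/90) + (60/90)·log₂(60/90))
  = 0.9183 bits

0.9183 bits


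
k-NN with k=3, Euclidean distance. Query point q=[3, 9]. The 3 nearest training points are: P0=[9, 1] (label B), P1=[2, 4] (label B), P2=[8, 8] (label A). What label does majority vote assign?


d(q,P0) = 10.0  (label B)
d(q,P1) = 5.099  (label B)
d(q,P2) = 5.099  (label A)
Votes: A=1, B=2
Majority → B

B


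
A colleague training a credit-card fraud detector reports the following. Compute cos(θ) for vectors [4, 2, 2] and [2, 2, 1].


A·B = 4·2 + 2·2 + 2·1 = 14
‖A‖ = √24 = 4.899, ‖B‖ = √9 = 3
cos = 14/(√24·√9) = 14/√216 = 0.9526

0.9526


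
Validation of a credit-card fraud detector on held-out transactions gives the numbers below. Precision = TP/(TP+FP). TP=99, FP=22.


Precision = TP/(TP+FP)
= 99/(99+22)
= 99/121 = 81.82%

81.82%


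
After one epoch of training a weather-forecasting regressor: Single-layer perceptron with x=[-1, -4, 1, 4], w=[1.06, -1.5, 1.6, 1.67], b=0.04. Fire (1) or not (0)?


z = (-1)·(1.06) + (-4)·(-1.5) + (1)·(1.6) + (4)·(1.67) + 0.04
  = 13.26
step(z) = 1 (z≥0)

1


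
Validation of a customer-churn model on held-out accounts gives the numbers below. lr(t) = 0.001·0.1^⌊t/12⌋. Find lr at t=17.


n_drops = ⌊17/12⌋ = 1
lr = 0.001·0.1^1 = 0.001·0.1 = 0.0001

0.0001


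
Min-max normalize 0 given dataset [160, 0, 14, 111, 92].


min=0, max=160
(0-0)/(160-0) = 0/160 = 0.0

0.0


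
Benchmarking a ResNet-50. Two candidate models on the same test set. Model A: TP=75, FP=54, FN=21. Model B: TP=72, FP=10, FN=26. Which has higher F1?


Model A: P=75/129=0.5814, R=75/96=0.7812, F1=2PR/(P+R)=2TP/(2TP+FP+FN)=150/225=0.6667
Model B: P=72/82=0.878, R=72/98=0.7347, F1=2PR/(P+R)=2TP/(2TP+FP+FN)=144/180=0.8
0.6667 < 0.8 → Model B

Model B


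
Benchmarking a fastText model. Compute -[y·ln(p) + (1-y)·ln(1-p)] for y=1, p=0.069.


BCE = -[y·ln(p) + (1-y)·ln(1-p)]
= -1·ln(0.069) - 0
= -ln(0.069) = 2.6736

2.6736


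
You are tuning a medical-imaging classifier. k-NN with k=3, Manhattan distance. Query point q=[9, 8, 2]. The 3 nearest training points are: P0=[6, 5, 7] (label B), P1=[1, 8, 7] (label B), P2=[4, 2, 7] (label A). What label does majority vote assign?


d(q,P0) = 11  (label B)
d(q,P1) = 13  (label B)
d(q,P2) = 16  (label A)
Votes: A=1, B=2
Majority → B

B


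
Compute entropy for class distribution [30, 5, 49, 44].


Probabilities: [30/128, 5/128, 49/128, 44/128] ≈ [0.2344, 0.0391, 0.3828, 0.3438]
H = -((30/128)·log₂(30/128) + (5/128)·log₂(5/128) + (49/128)·log₂(49/128) + (44/128)·log₂(44/128))
  = 1.7332 bits

1.7332 bits


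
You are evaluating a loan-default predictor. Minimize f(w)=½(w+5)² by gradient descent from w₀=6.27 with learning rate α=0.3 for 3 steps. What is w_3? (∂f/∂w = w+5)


step 1: grad = 6.27+5 = 11.27; w = 6.27 - 0.3·(11.27) = 2.889
step 2: grad = 2.889+5 = 7.889; w = 2.889 - 0.3·(7.889) = 0.5223
step 3: grad = 0.5223+5 = 5.5223; w = 0.5223 - 0.3·(5.5223) = -1.13439

-1.13439


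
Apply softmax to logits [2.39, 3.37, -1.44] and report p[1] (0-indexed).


Exponentials: e^2.39=10.9135, e^3.37=29.0785, e^-1.44=0.2369
Sum = 40.2289
Softmax = [0.2713, 0.7228, 0.0059]
p[1] = 29.0785/40.2289 = 0.7228

0.7228


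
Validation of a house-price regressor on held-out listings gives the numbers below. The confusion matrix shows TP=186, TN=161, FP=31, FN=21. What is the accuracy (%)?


Accuracy = (TP+TN)/(TP+TN+FP+FN)
= (186+161)/(399)
= 347/399 = 86.97%

86.97%


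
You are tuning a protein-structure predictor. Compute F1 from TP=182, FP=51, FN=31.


Precision = 182/233 = 0.7811
Recall = 182/213 = 0.8545
F1 = 2·P·R/(P+R) = 2·TP/(2·TP+FP+FN) = 364/(364+51+31) = 364/446 = 0.8161

0.8161


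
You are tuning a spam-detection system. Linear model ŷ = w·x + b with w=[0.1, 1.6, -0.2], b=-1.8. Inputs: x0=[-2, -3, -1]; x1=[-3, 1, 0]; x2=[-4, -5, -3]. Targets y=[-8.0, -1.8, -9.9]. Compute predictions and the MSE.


ŷ0 = (0.1)·(-2) + (1.6)·(-3) + (-0.2)·(-1) - 1.8 = -6.6
ŷ1 = (0.1)·(-3) + (1.6)·(1) + (-0.2)·(0) - 1.8 = -0.5
ŷ2 = (0.1)·(-4) + (1.6)·(-5) + (-0.2)·(-3) - 1.8 = -9.6
errors² = [1.96, 1.69, 0.09]
MSE = 3.7400/3 = 1.2467

1.2467


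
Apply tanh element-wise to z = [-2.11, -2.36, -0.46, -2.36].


tanh(-2.11) = -0.971
tanh(-2.36) = -0.9823
tanh(-0.46) = -0.4301
tanh(-2.36) = -0.9823
result = [-0.971, -0.9823, -0.4301, -0.9823]

[-0.971, -0.9823, -0.4301, -0.9823]


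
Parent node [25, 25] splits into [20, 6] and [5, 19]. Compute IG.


Parent = [25, 25], H_parent = 1
H_left = 0.7793 (n=26), H_right = 0.7383 (n=24)
H_children = (26/50)·0.7793 + (24/50)·0.7383 = 0.7596
IG = 1 - 0.7596 = 0.2404

0.2404


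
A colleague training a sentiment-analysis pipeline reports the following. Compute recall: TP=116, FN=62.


Recall = TP/(TP+FN)
= 116/(116+62)
= 116/178 = 65.17%

65.17%


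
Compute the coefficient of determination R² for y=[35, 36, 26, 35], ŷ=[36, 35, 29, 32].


ȳ = 33
SS_res = Σ(y-ŷ)² = 20
SS_tot = Σ(y-ȳ)² = 66
R² = 1 - SS_res/SS_tot = 1 - 0.303 = 0.697

0.697


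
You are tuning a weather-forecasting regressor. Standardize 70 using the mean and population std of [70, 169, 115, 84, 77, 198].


μ = 118.8333, σ = 48.5572
z = (70 - 118.8333)/48.5572 = -1.0057

-1.0057


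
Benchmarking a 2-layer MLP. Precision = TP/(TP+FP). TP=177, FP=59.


Precision = TP/(TP+FP)
= 177/(177+59)
= 177/236 = 75.0%

75.0%


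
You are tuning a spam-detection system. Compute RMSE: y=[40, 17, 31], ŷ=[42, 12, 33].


MSE = 33/3 = 11
RMSE = √(33/3) = 3.3166

3.3166


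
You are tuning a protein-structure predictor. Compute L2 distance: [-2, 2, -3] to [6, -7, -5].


d = √((-2-6)² + (2+ 7)² + (-3+ 5)²)
  = √(64 + 81 + 4)
  = √149 = 12.2066

12.2066


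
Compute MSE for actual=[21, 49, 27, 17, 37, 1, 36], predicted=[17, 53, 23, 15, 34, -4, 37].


Squared errors: (21-17)²=16, (49-53)²=16, (27-23)²=16, (17-15)²=4, (37-34)²=9, (1+ 4)²=25, (36-37)²=1
Sum = 87
MSE = 87/7 = 87/7

87/7


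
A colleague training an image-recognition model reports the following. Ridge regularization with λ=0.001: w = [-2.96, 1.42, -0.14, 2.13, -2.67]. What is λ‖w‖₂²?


‖w‖₂² = (-2.96)² + (1.42)² + (-0.14)² + (2.13)² + (-2.67)²
     = 8.7616 + 2.0164 + 0.0196 + 4.5369 + 7.1289
     = 22.4634
λ·‖w‖₂² = 0.001·22.4634 = 0.022463

0.022463


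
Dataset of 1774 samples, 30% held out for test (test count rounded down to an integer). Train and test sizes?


Test = ⌊1774·30/100⌋ = 532
Train = 1774 - 532 = 1242

Train: 1242, Test: 532


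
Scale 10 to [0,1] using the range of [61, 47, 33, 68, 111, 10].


min=10, max=111
(10-10)/(111-10) = 0/101 = 0.0

0.0


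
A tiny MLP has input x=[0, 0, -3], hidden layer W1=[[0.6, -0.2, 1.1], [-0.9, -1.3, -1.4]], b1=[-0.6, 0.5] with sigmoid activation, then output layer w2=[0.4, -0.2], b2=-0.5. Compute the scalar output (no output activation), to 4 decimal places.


z1[0] = (0.6)·(0) + (-0.2)·(0) + (1.1)·(-3) - 0.6 = -3.9
z1[1] = (-0.9)·(0) + (-1.3)·(0) + (-1.4)·(-3) + 0.5 = 4.7
h = sigmoid(z1) = [0.0198, 0.991]
output = (0.4)·(0.0198) + (-0.2)·(0.991) - 0.5 = -0.6903

-0.6903


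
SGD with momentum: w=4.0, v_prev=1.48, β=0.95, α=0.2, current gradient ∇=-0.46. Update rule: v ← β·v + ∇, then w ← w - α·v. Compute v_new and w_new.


v_new = 0.95·1.48 - 0.46 = 1.406 - 0.46 = 0.946
w_new = 4.0 - 0.2·0.946 = 4.0 - 0.1892 = 3.8108

v_new=0.946, w_new=3.8108


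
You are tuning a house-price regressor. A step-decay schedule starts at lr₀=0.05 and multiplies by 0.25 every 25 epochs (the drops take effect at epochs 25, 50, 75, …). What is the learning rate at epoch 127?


n_drops = ⌊127/25⌋ = 5
lr = 0.05·0.25^5 = 0.05·0.0009765625 = 0.000048828125

0.000048828125


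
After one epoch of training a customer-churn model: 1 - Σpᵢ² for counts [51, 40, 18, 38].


Probabilities: [51/147, 40/147, 18/147, 38/147] ≈ [0.3469, 0.2721, 0.1224, 0.2585]
Σpᵢ² = (2601 + 1600 + 324 + 1444)/147² = 5969/21609
Gini = 1 - Σpᵢ² = 1 - 5969/21609 = 0.7238

0.7238


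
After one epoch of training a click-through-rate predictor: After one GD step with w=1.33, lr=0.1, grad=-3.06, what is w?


w_new = w - α·∇
= 1.33 - 0.1·-3.06
= 1.33 + 0.306
= 1.636

1.636


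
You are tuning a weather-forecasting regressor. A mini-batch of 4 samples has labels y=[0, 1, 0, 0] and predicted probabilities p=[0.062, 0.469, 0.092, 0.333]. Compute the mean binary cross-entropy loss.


L[0] = -ln(1-0.062) = -ln(0.938) = 0.064
L[1] = -ln(0.469) = 0.7572
L[2] = -ln(1-0.092) = -ln(0.908) = 0.0965
L[3] = -ln(1-0.333) = -ln(0.667) = 0.405
mean = (0.064 + 0.7572 + 0.0965 + 0.405)/4 = 0.3307

0.3307


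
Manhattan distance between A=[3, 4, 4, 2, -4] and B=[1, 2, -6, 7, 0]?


d = |3-1| + |4-2| + |4+ 6| + |2-7| + |-4-0|
  = 2 + 2 + 10 + 5 + 4
  = 23

23


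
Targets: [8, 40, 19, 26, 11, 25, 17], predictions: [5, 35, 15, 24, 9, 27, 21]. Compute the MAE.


Absolute errors: |8-5|=3, |40-35|=5, |19-15|=4, |26-24|=2, |11-9|=2, |25-27|=2, |17-21|=4
Sum = 22
MAE = 22/7 = 22/7

22/7


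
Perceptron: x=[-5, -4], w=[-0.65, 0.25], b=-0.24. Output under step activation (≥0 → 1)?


z = (-5)·(-0.65) + (-4)·(0.25) - 0.24
  = 2.01
step(z) = 1 (z≥0)

1


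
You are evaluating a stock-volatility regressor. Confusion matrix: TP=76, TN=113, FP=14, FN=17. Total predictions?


Total = TP + TN + FP + FN
= 76 + 113 + 14 + 17
= 220
(Predicted positive: 90, predicted negative: 130)

220


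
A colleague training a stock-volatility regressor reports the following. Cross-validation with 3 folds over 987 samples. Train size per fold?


Fold size = 987/3 = 329
Training per fold = 987 - 329 = 658

658


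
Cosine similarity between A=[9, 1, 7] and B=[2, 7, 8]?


A·B = 9·2 + 1·7 + 7·8 = 81
‖A‖ = √131 = 11.4455, ‖B‖ = √117 = 10.8167
cos = 81/(√131·√117) = 81/√15327 = 0.6543

0.6543


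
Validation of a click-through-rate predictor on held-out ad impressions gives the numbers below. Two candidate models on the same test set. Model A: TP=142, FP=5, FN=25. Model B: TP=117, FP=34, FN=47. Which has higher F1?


Model A: P=142/147=0.966, R=142/167=0.8503, F1=2PR/(P+R)=2TP/(2TP+FP+FN)=284/314=0.9045
Model B: P=117/151=0.7748, R=117/164=0.7134, F1=2PR/(P+R)=2TP/(2TP+FP+FN)=234/315=0.7429
0.9045 > 0.7429 → Model A

Model A


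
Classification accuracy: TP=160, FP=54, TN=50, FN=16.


Accuracy = (TP+TN)/(TP+TN+FP+FN)
= (160+50)/(280)
= 210/280 = 75.0%

75.0%


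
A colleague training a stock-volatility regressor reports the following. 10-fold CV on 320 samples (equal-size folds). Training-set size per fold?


Fold size = 320/10 = 32
Training per fold = 320 - 32 = 288

288


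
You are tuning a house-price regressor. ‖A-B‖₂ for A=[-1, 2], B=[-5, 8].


d = √((-1+ 5)² + (2-8)²)
  = √(16 + 36)
  = √52 = 7.2111

7.2111


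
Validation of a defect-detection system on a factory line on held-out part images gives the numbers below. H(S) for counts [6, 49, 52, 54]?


Probabilities: [6/161, 49/161, 52/161, 54/161] ≈ [0.0373, 0.3043, 0.323, 0.3354]
H = -((6/161)·log₂(6/161) + (49/161)·log₂(49/161) + (52/161)·log₂(52/161) + (54/161)·log₂(54/161))
  = 1.7544 bits

1.7544 bits


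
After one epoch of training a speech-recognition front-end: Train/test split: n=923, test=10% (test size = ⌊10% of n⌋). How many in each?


Test = ⌊923·10/100⌋ = 92
Train = 923 - 92 = 831

Train: 831, Test: 92


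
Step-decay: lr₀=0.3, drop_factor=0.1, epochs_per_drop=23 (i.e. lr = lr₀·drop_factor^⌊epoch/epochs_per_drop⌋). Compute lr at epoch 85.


n_drops = ⌊85/23⌋ = 3
lr = 0.3·0.1^3 = 0.3·0.001 = 0.0003

0.0003


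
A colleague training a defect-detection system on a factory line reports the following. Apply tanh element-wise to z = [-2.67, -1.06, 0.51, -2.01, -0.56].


tanh(-2.67) = -0.9905
tanh(-1.06) = -0.7857
tanh(0.51) = 0.4699
tanh(-2.01) = -0.9647
tanh(-0.56) = -0.508
result = [-0.9905, -0.7857, 0.4699, -0.9647, -0.508]

[-0.9905, -0.7857, 0.4699, -0.9647, -0.508]


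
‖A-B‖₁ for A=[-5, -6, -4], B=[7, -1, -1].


d = |-5-7| + |-6+ 1| + |-4+ 1|
  = 12 + 5 + 3
  = 20

20


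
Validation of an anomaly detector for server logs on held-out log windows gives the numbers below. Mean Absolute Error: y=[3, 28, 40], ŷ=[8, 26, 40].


Absolute errors: |3-8|=5, |28-26|=2, |40-40|=0
Sum = 7
MAE = 7/3 = 7/3

7/3


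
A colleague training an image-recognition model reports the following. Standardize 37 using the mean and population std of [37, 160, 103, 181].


μ = 120.25, σ = 55.8989
z = (37 - 120.25)/55.8989 = -1.4893

-1.4893


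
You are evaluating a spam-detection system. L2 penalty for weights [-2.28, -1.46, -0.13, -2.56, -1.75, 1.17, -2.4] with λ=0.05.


‖w‖₂² = (-2.28)² + (-1.46)² + (-0.13)² + (-2.56)² + (-1.75)² + (1.17)² + (-2.4)²
     = 5.1984 + 2.1316 + 0.0169 + 6.5536 + 3.0625 + 1.3689 + 5.76
     = 24.0919
λ·‖w‖₂² = 0.05·24.0919 = 1.204595

1.204595


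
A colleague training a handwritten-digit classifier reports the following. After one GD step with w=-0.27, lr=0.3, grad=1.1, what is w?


w_new = w - α·∇
= -0.27 - 0.3·1.1
= -0.27 - 0.33
= -0.6

-0.6


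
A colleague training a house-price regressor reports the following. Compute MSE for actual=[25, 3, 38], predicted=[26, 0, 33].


Squared errors: (25-26)²=1, (3-0)²=9, (38-33)²=25
Sum = 35
MSE = 35/3 = 35/3

35/3


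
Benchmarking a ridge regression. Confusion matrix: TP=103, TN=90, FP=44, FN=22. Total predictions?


Total = TP + TN + FP + FN
= 103 + 90 + 44 + 22
= 259
(Predicted positive: 147, predicted negative: 112)

259


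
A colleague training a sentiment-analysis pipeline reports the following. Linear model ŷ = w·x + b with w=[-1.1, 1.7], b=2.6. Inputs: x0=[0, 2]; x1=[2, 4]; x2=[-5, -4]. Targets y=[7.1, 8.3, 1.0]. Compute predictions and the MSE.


ŷ0 = (-1.1)·(0) + (1.7)·(2) + 2.6 = 6.0
ŷ1 = (-1.1)·(2) + (1.7)·(4) + 2.6 = 7.2
ŷ2 = (-1.1)·(-5) + (1.7)·(-4) + 2.6 = 1.3
errors² = [1.21, 1.21, 0.09]
MSE = 2.5100/3 = 0.8367

0.8367


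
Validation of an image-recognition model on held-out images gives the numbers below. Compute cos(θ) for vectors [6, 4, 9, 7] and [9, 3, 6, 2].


A·B = 6·9 + 4·3 + 9·6 + 7·2 = 134
‖A‖ = √182 = 13.4907, ‖B‖ = √130 = 11.4018
cos = 134/(√182·√130) = 134/√23660 = 0.8712

0.8712


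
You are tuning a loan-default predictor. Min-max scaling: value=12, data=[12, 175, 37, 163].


min=12, max=175
(12-12)/(175-12) = 0/163 = 0.0

0.0


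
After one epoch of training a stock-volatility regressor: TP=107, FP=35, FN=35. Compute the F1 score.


Precision = 107/142 = 0.7535
Recall = 107/142 = 0.7535
F1 = 2·P·R/(P+R) = 2·TP/(2·TP+FP+FN) = 214/(214+35+35) = 214/284 = 0.7535

0.7535


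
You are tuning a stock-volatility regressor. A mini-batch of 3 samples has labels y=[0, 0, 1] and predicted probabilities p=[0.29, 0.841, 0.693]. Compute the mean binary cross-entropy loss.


L[0] = -ln(1-0.29) = -ln(0.71) = 0.3425
L[1] = -ln(1-0.841) = -ln(0.159) = 1.8389
L[2] = -ln(0.693) = 0.3667
mean = (0.3425 + 1.8389 + 0.3667)/3 = 0.8494

0.8494


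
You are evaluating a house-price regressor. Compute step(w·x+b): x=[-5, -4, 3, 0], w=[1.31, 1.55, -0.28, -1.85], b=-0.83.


z = (-5)·(1.31) + (-4)·(1.55) + (3)·(-0.28) + (0)·(-1.85) - 0.83
  = -14.42
step(z) = 0 (z<0)

0


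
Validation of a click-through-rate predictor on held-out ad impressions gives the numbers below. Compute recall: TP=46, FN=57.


Recall = TP/(TP+FN)
= 46/(46+57)
= 46/103 = 44.66%

44.66%


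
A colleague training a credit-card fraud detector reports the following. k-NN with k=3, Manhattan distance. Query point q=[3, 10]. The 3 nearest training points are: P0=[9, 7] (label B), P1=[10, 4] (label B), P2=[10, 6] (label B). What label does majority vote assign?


d(q,P0) = 9  (label B)
d(q,P1) = 13  (label B)
d(q,P2) = 11  (label B)
Votes: A=0, B=3
Majority → B

B


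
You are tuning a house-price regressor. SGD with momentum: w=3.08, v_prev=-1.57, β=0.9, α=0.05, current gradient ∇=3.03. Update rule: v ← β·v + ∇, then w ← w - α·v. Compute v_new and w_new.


v_new = 0.9·-1.57 + 3.03 = -1.413 + 3.03 = 1.617
w_new = 3.08 - 0.05·1.617 = 3.08 - 0.08085 = 2.99915

v_new=1.617, w_new=2.99915


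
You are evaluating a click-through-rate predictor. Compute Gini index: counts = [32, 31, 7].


Probabilities: [32/70, 31/70, 7/70] ≈ [0.4571, 0.4429, 0.1]
Σpᵢ² = (1024 + 961 + 49)/70² = 2034/4900
Gini = 1 - Σpᵢ² = 1 - 2034/4900 = 0.5849

0.5849


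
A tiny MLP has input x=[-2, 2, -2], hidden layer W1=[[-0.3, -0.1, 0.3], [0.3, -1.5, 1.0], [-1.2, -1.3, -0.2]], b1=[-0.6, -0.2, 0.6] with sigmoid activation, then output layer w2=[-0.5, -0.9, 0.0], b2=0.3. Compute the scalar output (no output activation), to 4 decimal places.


z1[0] = (-0.3)·(-2) + (-0.1)·(2) + (0.3)·(-2) - 0.6 = -0.8
z1[1] = (0.3)·(-2) + (-1.5)·(2) + (1.0)·(-2) - 0.2 = -5.8
z1[2] = (-1.2)·(-2) + (-1.3)·(2) + (-0.2)·(-2) + 0.6 = 0.8
h = sigmoid(z1) = [0.31, 0.003, 0.69]
output = (-0.5)·(0.31) + (-0.9)·(0.003) + (0.0)·(0.69) + 0.3 = 0.1423

0.1423


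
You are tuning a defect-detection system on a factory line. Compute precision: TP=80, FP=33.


Precision = TP/(TP+FP)
= 80/(80+33)
= 80/113 = 70.8%

70.8%


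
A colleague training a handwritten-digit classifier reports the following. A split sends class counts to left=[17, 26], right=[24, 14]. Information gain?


Parent = [41, 40], H_parent = 0.9999
H_left = 0.9682 (n=43), H_right = 0.9495 (n=38)
H_children = (43/81)·0.9682 + (38/81)·0.9495 = 0.9594
IG = 0.9999 - 0.9594 = 0.0405

0.0405


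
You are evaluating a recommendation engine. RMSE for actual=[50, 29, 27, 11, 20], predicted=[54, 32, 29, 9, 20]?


MSE = 33/5 = 6.6
RMSE = √(33/5) = 2.569

2.569


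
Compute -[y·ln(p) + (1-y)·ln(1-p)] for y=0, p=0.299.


BCE = -[y·ln(p) + (1-y)·ln(1-p)]
= -0 - 1·ln(1-0.299)
= -ln(0.701) = 0.3552

0.3552


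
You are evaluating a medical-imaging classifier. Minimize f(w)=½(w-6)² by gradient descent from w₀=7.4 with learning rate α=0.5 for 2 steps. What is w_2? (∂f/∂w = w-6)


step 1: grad = 7.4-6 = 1.4; w = 7.4 - 0.5·(1.4) = 6.7
step 2: grad = 6.7-6 = 0.7; w = 6.7 - 0.5·(0.7) = 6.35

6.35


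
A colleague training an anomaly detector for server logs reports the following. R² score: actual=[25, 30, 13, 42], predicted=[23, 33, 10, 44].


ȳ = 27.5
SS_res = Σ(y-ŷ)² = 26
SS_tot = Σ(y-ȳ)² = 433
R² = 1 - SS_res/SS_tot = 1 - 0.06 = 0.94

0.94


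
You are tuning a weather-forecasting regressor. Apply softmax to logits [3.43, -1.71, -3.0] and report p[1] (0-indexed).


Exponentials: e^3.43=30.8766, e^-1.71=0.1809, e^-3.0=0.0498
Sum = 31.1073
Softmax = [0.9926, 0.0058, 0.0016]
p[1] = 0.1809/31.1073 = 0.0058

0.0058


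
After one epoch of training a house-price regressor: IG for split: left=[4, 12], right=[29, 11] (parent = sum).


Parent = [33, 23], H_parent = 0.9769
H_left = 0.8113 (n=16), H_right = 0.8485 (n=40)
H_children = (16/56)·0.8113 + (40/56)·0.8485 = 0.8379
IG = 0.9769 - 0.8379 = 0.139

0.139


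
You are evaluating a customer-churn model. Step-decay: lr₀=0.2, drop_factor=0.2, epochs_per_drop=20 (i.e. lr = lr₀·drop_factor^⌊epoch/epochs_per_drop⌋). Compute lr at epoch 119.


n_drops = ⌊119/20⌋ = 5
lr = 0.2·0.2^5 = 0.2·0.00032 = 0.000064

0.000064


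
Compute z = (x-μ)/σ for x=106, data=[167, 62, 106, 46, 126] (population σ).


μ = 101.4, σ = 43.7063
z = (106 - 101.4)/43.7063 = 0.1052

0.1052


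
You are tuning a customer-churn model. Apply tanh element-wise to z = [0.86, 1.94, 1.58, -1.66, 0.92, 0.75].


tanh(0.86) = 0.6963
tanh(1.94) = 0.9595
tanh(1.58) = 0.9186
tanh(-1.66) = -0.9302
tanh(0.92) = 0.7259
tanh(0.75) = 0.6351
result = [0.6963, 0.9595, 0.9186, -0.9302, 0.7259, 0.6351]

[0.6963, 0.9595, 0.9186, -0.9302, 0.7259, 0.6351]


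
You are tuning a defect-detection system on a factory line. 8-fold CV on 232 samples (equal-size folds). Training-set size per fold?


Fold size = 232/8 = 29
Training per fold = 232 - 29 = 203

203


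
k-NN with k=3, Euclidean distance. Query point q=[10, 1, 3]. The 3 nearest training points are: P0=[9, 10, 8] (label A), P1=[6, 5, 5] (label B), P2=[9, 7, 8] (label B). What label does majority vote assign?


d(q,P0) = 10.3441  (label A)
d(q,P1) = 6.0  (label B)
d(q,P2) = 7.874  (label B)
Votes: A=1, B=2
Majority → B

B


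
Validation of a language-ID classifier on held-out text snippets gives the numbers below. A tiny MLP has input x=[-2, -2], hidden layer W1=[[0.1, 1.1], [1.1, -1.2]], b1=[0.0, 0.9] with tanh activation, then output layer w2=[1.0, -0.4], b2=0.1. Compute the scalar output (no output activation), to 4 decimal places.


z1[0] = (0.1)·(-2) + (1.1)·(-2) + 0.0 = -2.4
z1[1] = (1.1)·(-2) + (-1.2)·(-2) + 0.9 = 1.1
h = tanh(z1) = [-0.9837, 0.8005]
output = (1.0)·(-0.9837) + (-0.4)·(0.8005) + 0.1 = -1.2039

-1.2039


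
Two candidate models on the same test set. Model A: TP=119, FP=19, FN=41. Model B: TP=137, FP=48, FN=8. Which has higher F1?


Model A: P=119/138=0.8623, R=119/160=0.7438, F1=2PR/(P+R)=2TP/(2TP+FP+FN)=238/298=0.7987
Model B: P=137/185=0.7405, R=137/145=0.9448, F1=2PR/(P+R)=2TP/(2TP+FP+FN)=274/330=0.8303
0.7987 < 0.8303 → Model B

Model B


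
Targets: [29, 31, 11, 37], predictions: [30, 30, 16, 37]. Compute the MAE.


Absolute errors: |29-30|=1, |31-30|=1, |11-16|=5, |37-37|=0
Sum = 7
MAE = 7/4 = 7/4

7/4


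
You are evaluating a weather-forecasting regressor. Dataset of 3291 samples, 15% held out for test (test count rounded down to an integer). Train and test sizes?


Test = ⌊3291·15/100⌋ = 493
Train = 3291 - 493 = 2798

Train: 2798, Test: 493


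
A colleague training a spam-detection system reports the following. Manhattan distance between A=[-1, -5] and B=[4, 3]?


d = |-1-4| + |-5-3|
  = 5 + 8
  = 13

13


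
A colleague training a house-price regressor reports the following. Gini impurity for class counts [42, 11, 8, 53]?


Probabilities: [42/114, 11/114, 8/114, 53/114] ≈ [0.3684, 0.0965, 0.0702, 0.4649]
Σpᵢ² = (1764 + 121 + 64 + 2809)/114² = 4758/12996
Gini = 1 - Σpᵢ² = 1 - 4758/12996 = 0.6339

0.6339


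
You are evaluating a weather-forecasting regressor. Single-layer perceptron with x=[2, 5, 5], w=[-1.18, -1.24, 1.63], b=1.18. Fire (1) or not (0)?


z = (2)·(-1.18) + (5)·(-1.24) + (5)·(1.63) + 1.18
  = 0.77
step(z) = 1 (z≥0)

1


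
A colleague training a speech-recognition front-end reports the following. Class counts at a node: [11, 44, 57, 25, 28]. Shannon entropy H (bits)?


Probabilities: [11/165, 44/165, 57/165, 25/165, 28/165] ≈ [0.0667, 0.2667, 0.3455, 0.1515, 0.1697]
H = -((11/165)·log₂(11/165) + (44/165)·log₂(44/165) + (57/165)·log₂(57/165) + (25/165)·log₂(25/165) + (28/165)·log₂(28/165))
  = 2.1454 bits

2.1454 bits


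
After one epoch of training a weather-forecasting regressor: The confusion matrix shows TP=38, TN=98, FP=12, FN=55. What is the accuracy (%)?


Accuracy = (TP+TN)/(TP+TN+FP+FN)
= (38+98)/(203)
= 136/203 = 67.0%

67.0%


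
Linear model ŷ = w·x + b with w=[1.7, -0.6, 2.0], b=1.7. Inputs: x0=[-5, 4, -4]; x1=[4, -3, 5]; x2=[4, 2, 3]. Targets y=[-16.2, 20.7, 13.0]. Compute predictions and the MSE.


ŷ0 = (1.7)·(-5) + (-0.6)·(4) + (2.0)·(-4) + 1.7 = -17.2
ŷ1 = (1.7)·(4) + (-0.6)·(-3) + (2.0)·(5) + 1.7 = 20.3
ŷ2 = (1.7)·(4) + (-0.6)·(2) + (2.0)·(3) + 1.7 = 13.3
errors² = [1.0, 0.16, 0.09]
MSE = 1.2500/3 = 0.4167

0.4167


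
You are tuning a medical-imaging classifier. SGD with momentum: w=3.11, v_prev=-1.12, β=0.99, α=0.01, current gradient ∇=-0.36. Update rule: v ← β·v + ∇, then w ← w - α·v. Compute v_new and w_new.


v_new = 0.99·-1.12 - 0.36 = -1.1088 - 0.36 = -1.4688
w_new = 3.11 - 0.01·-1.4688 = 3.11 + 0.014688 = 3.124688

v_new=-1.4688, w_new=3.124688


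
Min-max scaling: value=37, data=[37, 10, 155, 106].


min=10, max=155
(37-10)/(155-10) = 27/145 = 0.1862

0.1862


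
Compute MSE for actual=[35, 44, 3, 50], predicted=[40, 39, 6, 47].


Squared errors: (35-40)²=25, (44-39)²=25, (3-6)²=9, (50-47)²=9
Sum = 68
MSE = 68/4 = 17

17


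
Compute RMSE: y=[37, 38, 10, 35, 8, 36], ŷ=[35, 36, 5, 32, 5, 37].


MSE = 52/6 = 8.6667
RMSE = √(52/6) = 2.9439

2.9439


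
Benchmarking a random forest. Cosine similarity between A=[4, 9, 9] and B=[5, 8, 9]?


A·B = 4·5 + 9·8 + 9·9 = 173
‖A‖ = √178 = 13.3417, ‖B‖ = √170 = 13.0384
cos = 173/(√178·√170) = 173/√30260 = 0.9945

0.9945


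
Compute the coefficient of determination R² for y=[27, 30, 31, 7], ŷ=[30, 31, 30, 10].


ȳ = 23.75
SS_res = Σ(y-ŷ)² = 20
SS_tot = Σ(y-ȳ)² = 382.75
R² = 1 - SS_res/SS_tot = 1 - 0.0523 = 0.9477

0.9477


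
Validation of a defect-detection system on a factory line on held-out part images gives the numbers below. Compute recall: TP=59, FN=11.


Recall = TP/(TP+FN)
= 59/(59+11)
= 59/70 = 84.29%

84.29%


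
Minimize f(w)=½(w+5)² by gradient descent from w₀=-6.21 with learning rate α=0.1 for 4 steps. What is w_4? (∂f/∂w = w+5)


step 1: grad = -6.21+5 = -1.21; w = -6.21 - 0.1·(-1.21) = -6.089
step 2: grad = -6.089+5 = -1.089; w = -6.089 - 0.1·(-1.089) = -5.9801
step 3: grad = -5.9801+5 = -0.9801; w = -5.9801 - 0.1·(-0.9801) = -5.88209
step 4: grad = -5.88209+5 = -0.88209; w = -5.88209 - 0.1·(-0.88209) = -5.793881

-5.793881


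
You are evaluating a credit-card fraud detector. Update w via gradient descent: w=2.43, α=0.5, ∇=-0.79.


w_new = w - α·∇
= 2.43 - 0.5·-0.79
= 2.43 + 0.395
= 2.825

2.825


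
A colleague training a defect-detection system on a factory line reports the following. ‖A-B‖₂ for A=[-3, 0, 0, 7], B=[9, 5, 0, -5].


d = √((-3-9)² + (0-5)² + (0-0)² + (7+ 5)²)
  = √(144 + 25 + 0 + 144)
  = √313 = 17.6918

17.6918


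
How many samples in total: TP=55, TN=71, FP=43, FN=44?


Total = TP + TN + FP + FN
= 55 + 71 + 43 + 44
= 213
(Predicted positive: 98, predicted negative: 115)

213


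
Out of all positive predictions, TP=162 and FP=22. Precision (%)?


Precision = TP/(TP+FP)
= 162/(162+22)
= 162/184 = 88.04%

88.04%


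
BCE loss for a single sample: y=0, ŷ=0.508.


BCE = -[y·ln(p) + (1-y)·ln(1-p)]
= -0 - 1·ln(1-0.508)
= -ln(0.492) = 0.7093

0.7093


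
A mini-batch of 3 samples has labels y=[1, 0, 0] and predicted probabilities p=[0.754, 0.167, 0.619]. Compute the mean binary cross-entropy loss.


L[0] = -ln(0.754) = 0.2824
L[1] = -ln(1-0.167) = -ln(0.833) = 0.1827
L[2] = -ln(1-0.619) = -ln(0.381) = 0.965
mean = (0.2824 + 0.1827 + 0.965)/3 = 0.4767

0.4767


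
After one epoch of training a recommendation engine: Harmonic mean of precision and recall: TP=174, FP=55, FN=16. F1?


Precision = 174/229 = 0.7598
Recall = 174/190 = 0.9158
F1 = 2·P·R/(P+R) = 2·TP/(2·TP+FP+FN) = 348/(348+55+16) = 348/419 = 0.8305

0.8305


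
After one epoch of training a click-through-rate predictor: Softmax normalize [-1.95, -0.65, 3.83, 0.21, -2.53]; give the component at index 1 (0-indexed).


Exponentials: e^-1.95=0.1423, e^-0.65=0.522, e^3.83=46.0625, e^0.21=1.2337, e^-2.53=0.0797
Sum = 48.0402
Softmax = [0.003, 0.0109, 0.9588, 0.0257, 0.0017]
p[1] = 0.522/48.0402 = 0.0109

0.0109


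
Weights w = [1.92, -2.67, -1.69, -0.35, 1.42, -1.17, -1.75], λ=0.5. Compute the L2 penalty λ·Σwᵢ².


‖w‖₂² = (1.92)² + (-2.67)² + (-1.69)² + (-0.35)² + (1.42)² + (-1.17)² + (-1.75)²
     = 3.6864 + 7.1289 + 2.8561 + 0.1225 + 2.0164 + 1.3689 + 3.0625
     = 20.2417
λ·‖w‖₂² = 0.5·20.2417 = 10.12085

10.12085


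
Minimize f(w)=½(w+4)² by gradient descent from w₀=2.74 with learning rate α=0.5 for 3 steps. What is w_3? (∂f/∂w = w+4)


step 1: grad = 2.74+4 = 6.74; w = 2.74 - 0.5·(6.74) = -0.63
step 2: grad = -0.63+4 = 3.37; w = -0.63 - 0.5·(3.37) = -2.315
step 3: grad = -2.315+4 = 1.685; w = -2.315 - 0.5·(1.685) = -3.1575

-3.1575


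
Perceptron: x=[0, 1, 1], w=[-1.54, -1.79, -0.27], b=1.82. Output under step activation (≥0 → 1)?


z = (0)·(-1.54) + (1)·(-1.79) + (1)·(-0.27) + 1.82
  = -0.24
step(z) = 0 (z<0)

0


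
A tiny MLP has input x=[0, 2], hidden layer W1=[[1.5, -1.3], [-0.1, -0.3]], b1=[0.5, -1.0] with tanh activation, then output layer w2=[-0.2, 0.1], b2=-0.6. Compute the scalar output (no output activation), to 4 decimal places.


z1[0] = (1.5)·(0) + (-1.3)·(2) + 0.5 = -2.1
z1[1] = (-0.1)·(0) + (-0.3)·(2) - 1.0 = -1.6
h = tanh(z1) = [-0.9705, -0.9217]
output = (-0.2)·(-0.9705) + (0.1)·(-0.9217) - 0.6 = -0.4981

-0.4981


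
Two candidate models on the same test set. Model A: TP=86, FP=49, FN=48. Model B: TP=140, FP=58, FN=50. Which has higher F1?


Model A: P=86/135=0.637, R=86/134=0.6418, F1=2PR/(P+R)=2TP/(2TP+FP+FN)=172/269=0.6394
Model B: P=140/198=0.7071, R=140/190=0.7368, F1=2PR/(P+R)=2TP/(2TP+FP+FN)=280/388=0.7216
0.6394 < 0.7216 → Model B

Model B


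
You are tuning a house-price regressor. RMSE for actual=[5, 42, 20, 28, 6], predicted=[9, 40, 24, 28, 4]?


MSE = 40/5 = 8
RMSE = √(40/5) = 2.8284

2.8284


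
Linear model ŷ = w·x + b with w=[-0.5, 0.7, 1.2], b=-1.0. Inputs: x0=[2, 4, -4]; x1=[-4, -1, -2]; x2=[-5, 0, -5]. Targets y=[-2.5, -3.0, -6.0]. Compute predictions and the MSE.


ŷ0 = (-0.5)·(2) + (0.7)·(4) + (1.2)·(-4) - 1.0 = -4.0
ŷ1 = (-0.5)·(-4) + (0.7)·(-1) + (1.2)·(-2) - 1.0 = -2.1
ŷ2 = (-0.5)·(-5) + (0.7)·(0) + (1.2)·(-5) - 1.0 = -4.5
errors² = [2.25, 0.81, 2.25]
MSE = 5.3100/3 = 1.77

1.77


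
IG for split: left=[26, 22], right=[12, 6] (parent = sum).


Parent = [38, 28], H_parent = 0.9834
H_left = 0.995 (n=48), H_right = 0.9183 (n=18)
H_children = (48/66)·0.995 + (18/66)·0.9183 = 0.9741
IG = 0.9834 - 0.9741 = 0.0093

0.0093


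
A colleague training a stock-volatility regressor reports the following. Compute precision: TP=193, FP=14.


Precision = TP/(TP+FP)
= 193/(193+14)
= 193/207 = 93.24%

93.24%


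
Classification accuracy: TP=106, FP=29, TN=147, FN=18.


Accuracy = (TP+TN)/(TP+TN+FP+FN)
= (106+147)/(300)
= 253/300 = 84.33%

84.33%


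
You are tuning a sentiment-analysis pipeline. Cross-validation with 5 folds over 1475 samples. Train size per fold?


Fold size = 1475/5 = 295
Training per fold = 1475 - 295 = 1180

1180


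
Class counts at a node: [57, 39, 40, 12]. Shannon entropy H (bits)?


Probabilities: [57/148, 39/148, 40/148, 12/148] ≈ [0.3851, 0.2635, 0.2703, 0.0811]
H = -((57/148)·log₂(57/148) + (39/148)·log₂(39/148) + (40/148)·log₂(40/148) + (12/148)·log₂(12/148))
  = 1.8412 bits

1.8412 bits


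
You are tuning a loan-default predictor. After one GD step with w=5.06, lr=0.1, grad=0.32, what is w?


w_new = w - α·∇
= 5.06 - 0.1·0.32
= 5.06 - 0.032
= 5.028

5.028


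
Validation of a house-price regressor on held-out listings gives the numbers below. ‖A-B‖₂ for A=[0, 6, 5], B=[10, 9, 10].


d = √((0-10)² + (6-9)² + (5-10)²)
  = √(100 + 9 + 25)
  = √134 = 11.5758

11.5758


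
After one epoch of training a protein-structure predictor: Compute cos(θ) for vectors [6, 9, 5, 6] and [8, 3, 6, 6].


A·B = 6·8 + 9·3 + 5·6 + 6·6 = 141
‖A‖ = √178 = 13.3417, ‖B‖ = √145 = 12.0416
cos = 141/(√178·√145) = 141/√25810 = 0.8777

0.8777


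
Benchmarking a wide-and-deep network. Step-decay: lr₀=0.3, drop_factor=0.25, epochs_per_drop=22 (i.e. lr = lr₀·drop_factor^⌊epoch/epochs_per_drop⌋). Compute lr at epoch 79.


n_drops = ⌊79/22⌋ = 3
lr = 0.3·0.25^3 = 0.3·0.015625 = 0.0046875

0.0046875


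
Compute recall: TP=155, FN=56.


Recall = TP/(TP+FN)
= 155/(155+56)
= 155/211 = 73.46%

73.46%


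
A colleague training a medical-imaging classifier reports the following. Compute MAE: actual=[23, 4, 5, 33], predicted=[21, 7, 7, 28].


Absolute errors: |23-21|=2, |4-7|=3, |5-7|=2, |33-28|=5
Sum = 12
MAE = 12/4 = 3

3


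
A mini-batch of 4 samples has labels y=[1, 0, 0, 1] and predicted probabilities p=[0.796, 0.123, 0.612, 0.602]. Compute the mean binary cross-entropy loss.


L[0] = -ln(0.796) = 0.2282
L[1] = -ln(1-0.123) = -ln(0.877) = 0.1312
L[2] = -ln(1-0.612) = -ln(0.388) = 0.9467
L[3] = -ln(0.602) = 0.5075
mean = (0.2282 + 0.1312 + 0.9467 + 0.5075)/4 = 0.4534

0.4534


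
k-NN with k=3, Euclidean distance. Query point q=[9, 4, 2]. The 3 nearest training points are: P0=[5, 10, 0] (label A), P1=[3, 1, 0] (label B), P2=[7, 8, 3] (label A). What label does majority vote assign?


d(q,P0) = 7.4833  (label A)
d(q,P1) = 7.0  (label B)
d(q,P2) = 4.5826  (label A)
Votes: A=2, B=1
Majority → A

A


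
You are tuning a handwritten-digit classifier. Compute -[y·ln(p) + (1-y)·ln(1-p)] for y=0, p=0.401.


BCE = -[y·ln(p) + (1-y)·ln(1-p)]
= -0 - 1·ln(1-0.401)
= -ln(0.599) = 0.5125

0.5125


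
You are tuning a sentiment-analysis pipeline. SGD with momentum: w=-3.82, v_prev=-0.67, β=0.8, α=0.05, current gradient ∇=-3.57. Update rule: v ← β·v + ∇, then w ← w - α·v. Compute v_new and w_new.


v_new = 0.8·-0.67 - 3.57 = -0.536 - 3.57 = -4.106
w_new = -3.82 - 0.05·-4.106 = -3.82 + 0.2053 = -3.6147

v_new=-4.106, w_new=-3.6147


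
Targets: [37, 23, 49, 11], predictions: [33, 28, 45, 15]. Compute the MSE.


Squared errors: (37-33)²=16, (23-28)²=25, (49-45)²=16, (11-15)²=16
Sum = 73
MSE = 73/4 = 73/4

73/4


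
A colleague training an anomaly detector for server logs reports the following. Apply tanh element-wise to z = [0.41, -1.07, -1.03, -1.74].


tanh(0.41) = 0.3885
tanh(-1.07) = -0.7895
tanh(-1.03) = -0.7739
tanh(-1.74) = -0.9402
result = [0.3885, -0.7895, -0.7739, -0.9402]

[0.3885, -0.7895, -0.7739, -0.9402]


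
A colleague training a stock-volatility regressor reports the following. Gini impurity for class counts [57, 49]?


Probabilities: [57/106, 49/106] ≈ [0.5377, 0.4623]
Σpᵢ² = (3249 + 2401)/106² = 5650/11236
Gini = 1 - Σpᵢ² = 1 - 5650/11236 = 0.4972

0.4972


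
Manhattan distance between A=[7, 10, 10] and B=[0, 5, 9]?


d = |7-0| + |10-5| + |10-9|
  = 7 + 5 + 1
  = 13

13


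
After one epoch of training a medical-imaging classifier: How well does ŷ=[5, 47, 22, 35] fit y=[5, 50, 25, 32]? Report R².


ȳ = 28
SS_res = Σ(y-ŷ)² = 27
SS_tot = Σ(y-ȳ)² = 1038
R² = 1 - SS_res/SS_tot = 1 - 0.026 = 0.974

0.974


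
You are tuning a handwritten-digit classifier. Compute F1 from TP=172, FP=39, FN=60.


Precision = 172/211 = 0.8152
Recall = 172/232 = 0.7414
F1 = 2·P·R/(P+R) = 2·TP/(2·TP+FP+FN) = 344/(344+39+60) = 344/443 = 0.7765

0.7765


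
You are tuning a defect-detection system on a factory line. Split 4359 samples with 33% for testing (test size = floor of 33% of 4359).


Test = ⌊4359·33/100⌋ = 1438
Train = 4359 - 1438 = 2921

Train: 2921, Test: 1438


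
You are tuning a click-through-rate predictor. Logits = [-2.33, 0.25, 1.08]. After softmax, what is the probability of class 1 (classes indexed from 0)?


Exponentials: e^-2.33=0.0973, e^0.25=1.284, e^1.08=2.9447
Sum = 4.326
Softmax = [0.0225, 0.2968, 0.6807]
p[1] = 1.284/4.326 = 0.2968

0.2968


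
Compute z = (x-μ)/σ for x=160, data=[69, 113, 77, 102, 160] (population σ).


μ = 104.2, σ = 32.1708
z = (160 - 104.2)/32.1708 = 1.7345

1.7345


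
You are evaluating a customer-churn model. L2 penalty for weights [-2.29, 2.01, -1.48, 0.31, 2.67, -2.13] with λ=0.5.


‖w‖₂² = (-2.29)² + (2.01)² + (-1.48)² + (0.31)² + (2.67)² + (-2.13)²
     = 5.2441 + 4.0401 + 2.1904 + 0.0961 + 7.1289 + 4.5369
     = 23.2365
λ·‖w‖₂² = 0.5·23.2365 = 11.61825

11.61825


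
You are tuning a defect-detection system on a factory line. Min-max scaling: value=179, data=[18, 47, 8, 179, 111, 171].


min=8, max=179
(179-8)/(179-8) = 171/171 = 1.0

1.0


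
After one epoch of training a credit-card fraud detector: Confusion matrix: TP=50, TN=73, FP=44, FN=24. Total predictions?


Total = TP + TN + FP + FN
= 50 + 73 + 44 + 24
= 191
(Predicted positive: 94, predicted negative: 97)

191


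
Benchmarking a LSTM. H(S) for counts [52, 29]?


Probabilities: [52/81, 29/81] ≈ [0.642, 0.358]
H = -((52/81)·log₂(52/81) + (29/81)·log₂(29/81))
  = 0.941 bits

0.941 bits


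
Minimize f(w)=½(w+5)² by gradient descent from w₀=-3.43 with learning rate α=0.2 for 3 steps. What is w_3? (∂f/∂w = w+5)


step 1: grad = -3.43+5 = 1.57; w = -3.43 - 0.2·(1.57) = -3.744
step 2: grad = -3.744+5 = 1.256; w = -3.744 - 0.2·(1.256) = -3.9952
step 3: grad = -3.9952+5 = 1.0048; w = -3.9952 - 0.2·(1.0048) = -4.19616

-4.19616


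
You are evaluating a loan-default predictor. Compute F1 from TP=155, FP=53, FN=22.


Precision = 155/208 = 0.7452
Recall = 155/177 = 0.8757
F1 = 2·P·R/(P+R) = 2·TP/(2·TP+FP+FN) = 310/(310+53+22) = 310/385 = 0.8052

0.8052
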